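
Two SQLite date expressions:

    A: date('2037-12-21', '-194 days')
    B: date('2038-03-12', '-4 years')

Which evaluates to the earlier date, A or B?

B

A = 2037-06-10.
B = 2034-03-12.
B is earlier.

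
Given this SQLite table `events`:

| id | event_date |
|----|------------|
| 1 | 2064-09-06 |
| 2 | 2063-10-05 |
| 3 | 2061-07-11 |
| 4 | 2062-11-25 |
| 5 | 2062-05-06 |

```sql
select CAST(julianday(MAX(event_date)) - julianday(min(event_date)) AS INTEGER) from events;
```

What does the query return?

MIN = 2061-07-11, MAX = 2064-09-06.
20 days remain in July 2061 after the 11th (31 − 11).
Full months from August 2061 through August 2064 contribute their day counts.
Then 6 days into September 2064.
Total: 20 + 31 + 30 + 31 + 30 + 31 + 31 + 28 + 31 + 30 + 31 + 30 + 31 + 31 + 30 + 31 + 30 + 31 + 31 + 28 + 31 + 30 + 31 + 30 + 31 + 31 + 30 + 31 + 30 + 31 + 31 + 29 + 31 + 30 + 31 + 30 + 31 + 31 + 6 = 1153.

1153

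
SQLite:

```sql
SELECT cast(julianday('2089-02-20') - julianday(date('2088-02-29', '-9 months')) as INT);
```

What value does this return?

Adding -9 months to 2088-02-29 gives 2087-05-29.
2 days remain in May 2087 after the 29th (31 − 29).
Full months from June 2087 through January 2089 contribute their day counts.
Then 20 days into February 2089.
Total: 2 + 30 + 31 + 31 + 30 + 31 + 30 + 31 + 31 + 29 + 31 + 30 + 31 + 30 + 31 + 31 + 30 + 31 + 30 + 31 + 31 + 20 = 633.

633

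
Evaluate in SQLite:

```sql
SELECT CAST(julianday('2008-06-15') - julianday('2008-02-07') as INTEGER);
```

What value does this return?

129

22 days remain in February 2008 after the 7th (29 − 7).
March 2008: 31 days.
April 2008: 30 days.
May 2008: 31 days.
Then 15 days into June 2008.
Total: 22 + 31 + 30 + 31 + 15 = 129.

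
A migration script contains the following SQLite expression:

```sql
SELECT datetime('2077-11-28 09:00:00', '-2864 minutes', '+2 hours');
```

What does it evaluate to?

2077-11-26 11:16:00

2864 minutes = 47h 44m; -2864 minutes from 2077-11-28 09:00:00 is 2077-11-26 09:16:00 (crosses midnight).
+2 hours from 2077-11-26 09:16:00 is 2077-11-26 11:16:00.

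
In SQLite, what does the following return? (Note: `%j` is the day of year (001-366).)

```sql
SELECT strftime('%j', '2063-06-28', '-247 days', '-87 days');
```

210

First apply '-247 days', '-87 days': 2063-06-28 → 2062-07-29.
Day-of-year for 2062-07-29: days since 2062-01-01 inclusive = 210, zero-padded to 210.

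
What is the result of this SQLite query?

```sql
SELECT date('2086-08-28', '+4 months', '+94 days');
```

Adding +4 months to 2086-08-28 gives 2086-12-28.
Applying '+94 days' to 2086-12-28: counting 94 days forward gives 2087-04-01.

2087-04-01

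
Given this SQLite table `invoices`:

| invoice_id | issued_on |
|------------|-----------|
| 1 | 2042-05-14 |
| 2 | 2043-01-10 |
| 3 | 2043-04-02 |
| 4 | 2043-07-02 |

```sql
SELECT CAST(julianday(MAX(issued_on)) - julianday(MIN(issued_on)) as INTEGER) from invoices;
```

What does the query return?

MIN = 2042-05-14, MAX = 2043-07-02.
17 days remain in May 2042 after the 14th (31 − 14).
Full months from June 2042 through June 2043 contribute their day counts.
Then 2 days into July 2043.
Total: 17 + 30 + 31 + 31 + 30 + 31 + 30 + 31 + 31 + 28 + 31 + 30 + 31 + 30 + 2 = 414.

414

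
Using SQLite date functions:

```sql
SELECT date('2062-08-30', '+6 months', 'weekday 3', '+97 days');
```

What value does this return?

2063-06-12

Adding +6 months to 2062-08-30 targets 2063-02-30. February 2063 has only 28 days, so SQLite normalizes the 2-day overflow forward to 2063-03-02.
`weekday 3` advances to the next Wednesday; 2063-03-02 is a Friday, so it moves forward to 2063-03-07.
Applying '+97 days' to 2063-03-07: counting 97 days forward gives 2063-06-12.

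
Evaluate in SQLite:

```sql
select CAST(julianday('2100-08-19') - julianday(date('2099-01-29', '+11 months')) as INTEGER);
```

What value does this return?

Adding +11 months to 2099-01-29 gives 2099-12-29.
2 days remain in December 2099 after the 29th (31 − 29).
Full months from January 2100 through July 2100 contribute their day counts.
Then 19 days into August 2100.
Total: 2 + 31 + 28 + 31 + 30 + 31 + 30 + 31 + 19 = 233.

233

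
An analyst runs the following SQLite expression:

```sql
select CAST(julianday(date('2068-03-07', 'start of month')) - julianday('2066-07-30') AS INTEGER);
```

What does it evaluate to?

580

`start of month` rewinds 2068-03-07 to 2068-03-01.
1 day remains in July 2066 after the 30th (31 − 30).
Full months from August 2066 through February 2068 contribute their day counts.
Then 1 day into March 2068.
Total: 1 + 31 + 30 + 31 + 30 + 31 + 31 + 28 + 31 + 30 + 31 + 30 + 31 + 31 + 30 + 31 + 30 + 31 + 31 + 29 + 1 = 580.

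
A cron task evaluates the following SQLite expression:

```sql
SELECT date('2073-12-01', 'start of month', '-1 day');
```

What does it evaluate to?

2073-11-30

`start of month` rewinds 2073-12-01 to 2073-12-01.
Going back 1 day from 2073-12-01 reaches 2073-11-30 (last day of November, 30 days).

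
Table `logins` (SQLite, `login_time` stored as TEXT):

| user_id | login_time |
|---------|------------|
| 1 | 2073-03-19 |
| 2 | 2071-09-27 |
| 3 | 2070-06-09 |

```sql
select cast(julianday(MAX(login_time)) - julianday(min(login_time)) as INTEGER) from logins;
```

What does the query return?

MIN = 2070-06-09, MAX = 2073-03-19.
21 days remain in June 2070 after the 9th (30 − 9).
Full months from July 2070 through February 2073 contribute their day counts.
Then 19 days into March 2073.
Total: 21 + 31 + 31 + 30 + 31 + 30 + 31 + 31 + 28 + 31 + 30 + 31 + 30 + 31 + 31 + 30 + 31 + 30 + 31 + 31 + 29 + 31 + 30 + 31 + 30 + 31 + 31 + 30 + 31 + 30 + 31 + 31 + 28 + 19 = 1014.

1014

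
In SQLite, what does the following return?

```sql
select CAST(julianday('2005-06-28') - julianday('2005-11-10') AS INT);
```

-135

2 days remain in June 2005 after the 28th (30 − 28).
July 2005: 31 days.
August 2005: 31 days.
September 2005: 30 days.
October 2005: 31 days.
Then 10 days into November 2005.
Total: 2 + 31 + 31 + 30 + 31 + 10 = 135.
The subtraction is earlier − later, so the result is −135 → -135.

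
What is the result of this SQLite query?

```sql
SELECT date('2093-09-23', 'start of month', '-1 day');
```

2093-08-31

`start of month` rewinds 2093-09-23 to 2093-09-01.
Going back 1 day from 2093-09-01 reaches 2093-08-31 (last day of August, 31 days).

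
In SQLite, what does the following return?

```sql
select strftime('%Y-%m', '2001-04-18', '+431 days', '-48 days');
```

2002-05

First apply '+431 days', '-48 days': 2001-04-18 → 2002-05-06.
`%Y-%m` extracts the year-month: 2002-05.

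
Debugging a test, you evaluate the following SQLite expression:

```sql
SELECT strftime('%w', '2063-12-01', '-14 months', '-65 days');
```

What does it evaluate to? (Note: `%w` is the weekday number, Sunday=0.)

First apply '-14 months', '-65 days': 2063-12-01 → 2062-07-28.
2062-07-28 is a Friday; with Sunday=0 that is 5.

5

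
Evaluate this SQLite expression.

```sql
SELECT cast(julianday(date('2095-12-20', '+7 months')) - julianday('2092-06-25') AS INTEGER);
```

1486

Adding +7 months to 2095-12-20 gives 2096-07-20.
5 days remain in June 2092 after the 25th (30 − 25).
Full months from July 2092 through June 2096 contribute their day counts.
Then 20 days into July 2096.
Total: 5 + 31 + 31 + 30 + 31 + 30 + 31 + 31 + 28 + 31 + 30 + 31 + 30 + 31 + 31 + 30 + 31 + 30 + 31 + 31 + 28 + 31 + 30 + 31 + 30 + 31 + 31 + 30 + 31 + 30 + 31 + 31 + 28 + 31 + 30 + 31 + 30 + 31 + 31 + 30 + 31 + 30 + 31 + 31 + 29 + 31 + 30 + 31 + 30 + 20 = 1486.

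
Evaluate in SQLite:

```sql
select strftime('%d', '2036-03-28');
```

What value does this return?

`%d` extracts the 2-digit day of month: 28.

28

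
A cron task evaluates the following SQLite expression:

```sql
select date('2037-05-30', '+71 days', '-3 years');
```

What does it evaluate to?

Applying '+71 days' to 2037-05-30: counting 71 days forward gives 2037-08-09.
Adding -3 years to 2037-08-09 gives 2034-08-09.

2034-08-09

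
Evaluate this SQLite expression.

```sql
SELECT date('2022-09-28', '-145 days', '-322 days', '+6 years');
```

Applying '-145 days' to 2022-09-28: counting 145 days back gives 2022-05-06.
Applying '-322 days' to 2022-05-06: counting 322 days back gives 2021-06-18.
Adding +6 years to 2021-06-18 gives 2027-06-18.

2027-06-18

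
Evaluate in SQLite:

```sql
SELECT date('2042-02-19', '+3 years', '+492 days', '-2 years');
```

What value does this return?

Adding +3 years to 2042-02-19 gives 2045-02-19.
Applying '+492 days' to 2045-02-19: counting 492 days forward gives 2046-06-26.
Adding -2 years to 2046-06-26 gives 2044-06-26.

2044-06-26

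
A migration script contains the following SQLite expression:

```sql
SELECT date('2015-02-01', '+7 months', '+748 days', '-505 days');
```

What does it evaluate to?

2016-05-01

Adding +7 months to 2015-02-01 gives 2015-09-01.
Applying '+748 days' to 2015-09-01: counting 748 days forward gives 2017-09-18.
Applying '-505 days' to 2017-09-18: counting 505 days back gives 2016-05-01.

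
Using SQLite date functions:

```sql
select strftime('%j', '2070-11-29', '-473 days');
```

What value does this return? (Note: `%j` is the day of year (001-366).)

225

First apply '-473 days': 2070-11-29 → 2069-08-13.
Day-of-year for 2069-08-13: days since 2069-01-01 inclusive = 225, zero-padded to 225.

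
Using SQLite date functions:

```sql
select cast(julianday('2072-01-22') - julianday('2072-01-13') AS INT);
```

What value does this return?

Both dates are in January 2072: 22 − 13 = 9.

9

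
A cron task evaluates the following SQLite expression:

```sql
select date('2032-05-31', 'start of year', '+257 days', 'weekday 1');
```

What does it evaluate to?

2032-09-20

`start of year` rewinds 2032-05-31 to 2032-01-01.
Applying '+257 days' to 2032-01-01: counting 257 days forward gives 2032-09-14.
`weekday 1` advances to the next Monday; 2032-09-14 is a Tuesday, so it moves forward to 2032-09-20.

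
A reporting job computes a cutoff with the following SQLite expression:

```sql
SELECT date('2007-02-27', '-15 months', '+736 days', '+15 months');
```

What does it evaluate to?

2009-03-03

Adding -15 months to 2007-02-27 gives 2005-11-27.
Applying '+736 days' to 2005-11-27: counting 736 days forward gives 2007-12-03.
Adding +15 months to 2007-12-03 gives 2009-03-03.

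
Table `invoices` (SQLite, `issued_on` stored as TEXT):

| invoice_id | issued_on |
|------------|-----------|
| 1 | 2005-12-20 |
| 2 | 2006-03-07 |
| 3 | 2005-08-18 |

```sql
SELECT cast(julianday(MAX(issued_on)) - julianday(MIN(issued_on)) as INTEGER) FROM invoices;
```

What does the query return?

201

MIN = 2005-08-18, MAX = 2006-03-07.
13 days remain in August 2005 after the 18th (31 − 18).
Full months from September 2005 through February 2006 contribute their day counts.
Then 7 days into March 2006.
Total: 13 + 30 + 31 + 30 + 31 + 31 + 28 + 7 = 201.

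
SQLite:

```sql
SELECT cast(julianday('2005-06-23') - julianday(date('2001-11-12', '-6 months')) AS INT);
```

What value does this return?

Adding -6 months to 2001-11-12 gives 2001-05-12.
19 days remain in May 2001 after the 12th (31 − 12).
Full months from June 2001 through May 2005 contribute their day counts.
Then 23 days into June 2005.
Total: 19 + 30 + 31 + 31 + 30 + 31 + 30 + 31 + 31 + 28 + 31 + 30 + 31 + 30 + 31 + 31 + 30 + 31 + 30 + 31 + 31 + 28 + 31 + 30 + 31 + 30 + 31 + 31 + 30 + 31 + 30 + 31 + 31 + 29 + 31 + 30 + 31 + 30 + 31 + 31 + 30 + 31 + 30 + 31 + 31 + 28 + 31 + 30 + 31 + 23 = 1503.

1503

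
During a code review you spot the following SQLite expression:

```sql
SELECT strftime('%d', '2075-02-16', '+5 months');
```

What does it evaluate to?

First apply '+5 months': 2075-02-16 → 2075-07-16.
`%d` extracts the 2-digit day of month: 16.

16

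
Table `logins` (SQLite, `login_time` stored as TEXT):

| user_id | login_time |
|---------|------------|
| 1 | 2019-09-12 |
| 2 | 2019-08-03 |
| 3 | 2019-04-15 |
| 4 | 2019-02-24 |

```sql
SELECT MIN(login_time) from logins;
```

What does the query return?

MIN over {2019-02-24, 2019-04-15, 2019-08-03, 2019-09-12}.

2019-02-24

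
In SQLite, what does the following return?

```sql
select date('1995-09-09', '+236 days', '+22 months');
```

Applying '+236 days' to 1995-09-09: counting 236 days forward gives 1996-05-02.
Adding +22 months to 1996-05-02 gives 1998-03-02.

1998-03-02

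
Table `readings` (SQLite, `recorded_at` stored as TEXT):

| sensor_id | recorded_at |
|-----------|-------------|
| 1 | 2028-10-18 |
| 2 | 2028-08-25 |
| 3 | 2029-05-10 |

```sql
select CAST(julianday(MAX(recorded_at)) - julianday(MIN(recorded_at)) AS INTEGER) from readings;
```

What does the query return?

MIN = 2028-08-25, MAX = 2029-05-10.
6 days remain in August 2028 after the 25th (31 − 25).
Full months from September 2028 through April 2029 contribute their day counts.
Then 10 days into May 2029.
Total: 6 + 30 + 31 + 30 + 31 + 31 + 28 + 31 + 30 + 10 = 258.

258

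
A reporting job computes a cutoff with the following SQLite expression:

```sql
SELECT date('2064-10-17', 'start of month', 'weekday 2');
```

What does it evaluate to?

2064-10-07

`start of month` rewinds 2064-10-17 to 2064-10-01.
`weekday 2` advances to the next Tuesday; 2064-10-01 is a Wednesday, so it moves forward to 2064-10-07.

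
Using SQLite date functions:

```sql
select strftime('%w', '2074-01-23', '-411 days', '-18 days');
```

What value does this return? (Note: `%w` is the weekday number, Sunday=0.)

0

First apply '-411 days', '-18 days': 2074-01-23 → 2072-11-20.
2072-11-20 is a Sunday; with Sunday=0 that is 0.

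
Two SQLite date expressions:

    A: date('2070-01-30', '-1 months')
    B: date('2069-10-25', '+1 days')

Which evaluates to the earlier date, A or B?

A = 2069-12-30.
B = 2069-10-26.
B is earlier.

B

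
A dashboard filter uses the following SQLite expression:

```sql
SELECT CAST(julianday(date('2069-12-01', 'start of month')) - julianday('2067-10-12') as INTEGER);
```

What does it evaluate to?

781

`start of month` rewinds 2069-12-01 to 2069-12-01.
19 days remain in October 2067 after the 12th (31 − 12).
Full months from November 2067 through November 2069 contribute their day counts.
Then 1 day into December 2069.
Total: 19 + 30 + 31 + 31 + 29 + 31 + 30 + 31 + 30 + 31 + 31 + 30 + 31 + 30 + 31 + 31 + 28 + 31 + 30 + 31 + 30 + 31 + 31 + 30 + 31 + 30 + 1 = 781.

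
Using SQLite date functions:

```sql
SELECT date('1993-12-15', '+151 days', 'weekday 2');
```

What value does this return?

1994-05-17

Applying '+151 days' to 1993-12-15: counting 151 days forward gives 1994-05-15.
`weekday 2` advances to the next Tuesday; 1994-05-15 is a Sunday, so it moves forward to 1994-05-17.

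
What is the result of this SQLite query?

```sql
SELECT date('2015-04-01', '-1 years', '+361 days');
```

2015-03-28

Adding -1 year to 2015-04-01 gives 2014-04-01.
Applying '+361 days' to 2014-04-01: counting 361 days forward gives 2015-03-28.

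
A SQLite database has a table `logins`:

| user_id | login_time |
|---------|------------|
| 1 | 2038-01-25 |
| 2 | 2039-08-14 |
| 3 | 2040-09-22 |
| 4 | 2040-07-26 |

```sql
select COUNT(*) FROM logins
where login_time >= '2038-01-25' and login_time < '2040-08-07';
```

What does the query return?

Rows in [2038-01-25, 2040-08-07): 2038-01-25, 2039-08-14, 2040-07-26 → 3 rows.

3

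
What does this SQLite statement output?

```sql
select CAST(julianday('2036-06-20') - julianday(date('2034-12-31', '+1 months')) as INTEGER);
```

506

Adding +1 month to 2034-12-31 gives 2035-01-31.
0 days remain in January 2035 after the 31st (31 − 31).
Full months from February 2035 through May 2036 contribute their day counts.
Then 20 days into June 2036.
Total: 0 + 28 + 31 + 30 + 31 + 30 + 31 + 31 + 30 + 31 + 30 + 31 + 31 + 29 + 31 + 30 + 31 + 20 = 506.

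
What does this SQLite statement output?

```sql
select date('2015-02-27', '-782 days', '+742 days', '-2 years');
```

2013-01-18

Applying '-782 days' to 2015-02-27: counting 782 days back gives 2013-01-06.
Applying '+742 days' to 2013-01-06: counting 742 days forward gives 2015-01-18.
Adding -2 years to 2015-01-18 gives 2013-01-18.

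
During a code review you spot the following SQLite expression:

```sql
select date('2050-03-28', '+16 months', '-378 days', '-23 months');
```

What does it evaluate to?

Adding +16 months to 2050-03-28 gives 2051-07-28.
Applying '-378 days' to 2051-07-28: counting 378 days back gives 2050-07-15.
Adding -23 months to 2050-07-15 gives 2048-08-15.

2048-08-15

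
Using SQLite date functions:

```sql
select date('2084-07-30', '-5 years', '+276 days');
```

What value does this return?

Adding -5 years to 2084-07-30 gives 2079-07-30.
Applying '+276 days' to 2079-07-30: counting 276 days forward gives 2080-05-01.

2080-05-01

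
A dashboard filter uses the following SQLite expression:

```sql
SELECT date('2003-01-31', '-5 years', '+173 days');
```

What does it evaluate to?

1998-07-23

Adding -5 years to 2003-01-31 gives 1998-01-31.
Applying '+173 days' to 1998-01-31: counting 173 days forward gives 1998-07-23.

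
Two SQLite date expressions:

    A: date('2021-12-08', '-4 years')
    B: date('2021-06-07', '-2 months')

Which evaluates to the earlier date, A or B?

A = 2017-12-08.
B = 2021-04-07.
A is earlier.

A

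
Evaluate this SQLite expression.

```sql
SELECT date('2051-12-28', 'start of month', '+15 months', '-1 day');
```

`start of month` rewinds 2051-12-28 to 2051-12-01.
Adding +15 months to 2051-12-01 gives 2053-03-01.
Going back 1 day from 2053-03-01 reaches 2053-02-28 (last day of February, 28 days).

2053-02-28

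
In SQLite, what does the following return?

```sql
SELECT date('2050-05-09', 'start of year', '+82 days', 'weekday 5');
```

2050-03-25

`start of year` rewinds 2050-05-09 to 2050-01-01.
Applying '+82 days' to 2050-01-01: counting 82 days forward gives 2050-03-24.
`weekday 5` advances to the next Friday; 2050-03-24 is a Thursday, so it moves forward to 2050-03-25.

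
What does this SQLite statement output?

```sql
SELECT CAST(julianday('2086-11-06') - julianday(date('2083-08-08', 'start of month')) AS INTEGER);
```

`start of month` rewinds 2083-08-08 to 2083-08-01.
30 days remain in August 2083 after the 1st (31 − 1).
Full months from September 2083 through October 2086 contribute their day counts.
Then 6 days into November 2086.
Total: 30 + 30 + 31 + 30 + 31 + 31 + 29 + 31 + 30 + 31 + 30 + 31 + 31 + 30 + 31 + 30 + 31 + 31 + 28 + 31 + 30 + 31 + 30 + 31 + 31 + 30 + 31 + 30 + 31 + 31 + 28 + 31 + 30 + 31 + 30 + 31 + 31 + 30 + 31 + 6 = 1193.

1193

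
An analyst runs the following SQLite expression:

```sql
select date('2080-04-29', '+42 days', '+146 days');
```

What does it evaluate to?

2080-11-03

Applying '+42 days' to 2080-04-29: counting 42 days forward gives 2080-06-10.
Applying '+146 days' to 2080-06-10: counting 146 days forward gives 2080-11-03.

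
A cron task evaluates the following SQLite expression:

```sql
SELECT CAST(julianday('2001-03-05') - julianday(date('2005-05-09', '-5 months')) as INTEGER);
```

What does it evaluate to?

Adding -5 months to 2005-05-09 gives 2004-12-09.
26 days remain in March 2001 after the 5th (31 − 5).
Full months from April 2001 through November 2004 contribute their day counts.
Then 9 days into December 2004.
Total: 26 + 30 + 31 + 30 + 31 + 31 + 30 + 31 + 30 + 31 + 31 + 28 + 31 + 30 + 31 + 30 + 31 + 31 + 30 + 31 + 30 + 31 + 31 + 28 + 31 + 30 + 31 + 30 + 31 + 31 + 30 + 31 + 30 + 31 + 31 + 29 + 31 + 30 + 31 + 30 + 31 + 31 + 30 + 31 + 30 + 9 = 1375.
The subtraction is earlier − later, so the result is −1375 → -1375.

-1375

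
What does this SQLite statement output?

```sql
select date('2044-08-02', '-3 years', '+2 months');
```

2041-10-02

Adding -3 years to 2044-08-02 gives 2041-08-02.
Adding +2 months to 2041-08-02 gives 2041-10-02.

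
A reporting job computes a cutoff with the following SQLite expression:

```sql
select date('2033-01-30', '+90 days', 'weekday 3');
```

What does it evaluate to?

2033-05-04

Applying '+90 days' to 2033-01-30: counting 90 days forward gives 2033-04-30.
`weekday 3` advances to the next Wednesday; 2033-04-30 is a Saturday, so it moves forward to 2033-05-04.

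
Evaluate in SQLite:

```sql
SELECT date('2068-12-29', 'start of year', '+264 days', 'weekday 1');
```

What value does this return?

2068-09-24

`start of year` rewinds 2068-12-29 to 2068-01-01.
Applying '+264 days' to 2068-01-01: counting 264 days forward gives 2068-09-21.
`weekday 1` advances to the next Monday; 2068-09-21 is a Friday, so it moves forward to 2068-09-24.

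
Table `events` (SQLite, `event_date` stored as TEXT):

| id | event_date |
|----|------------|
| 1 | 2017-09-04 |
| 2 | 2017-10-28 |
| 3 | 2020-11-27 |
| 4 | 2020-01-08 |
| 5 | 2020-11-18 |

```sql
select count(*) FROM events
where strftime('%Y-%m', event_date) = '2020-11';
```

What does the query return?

2

Rows with year-month 2020-11: 2020-11-27, 2020-11-18 → 2.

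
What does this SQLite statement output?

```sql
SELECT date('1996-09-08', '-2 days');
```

1996-09-06

Going back 2 days within September lands on 1996-09-06.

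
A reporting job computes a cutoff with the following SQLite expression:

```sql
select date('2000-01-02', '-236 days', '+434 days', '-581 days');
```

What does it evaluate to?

1998-12-15

Applying '-236 days' to 2000-01-02: counting 236 days back gives 1999-05-11.
Applying '+434 days' to 1999-05-11: counting 434 days forward gives 2000-07-18.
Applying '-581 days' to 2000-07-18: counting 581 days back gives 1998-12-15.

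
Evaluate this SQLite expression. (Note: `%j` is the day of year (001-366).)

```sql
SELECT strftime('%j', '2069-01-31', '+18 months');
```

212

First apply '+18 months': 2069-01-31 → 2070-07-31.
Day-of-year for 2070-07-31: days since 2070-01-01 inclusive = 212, zero-padded to 212.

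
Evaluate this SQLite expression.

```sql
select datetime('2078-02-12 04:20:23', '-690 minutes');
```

2078-02-11 16:50:23

690 minutes = 11h 30m; -690 minutes from 2078-02-12 04:20:23 is 2078-02-11 16:50:23 (crosses midnight).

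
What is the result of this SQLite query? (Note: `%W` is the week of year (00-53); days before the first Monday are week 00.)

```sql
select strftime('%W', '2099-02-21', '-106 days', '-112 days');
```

28

First apply '-106 days', '-112 days': 2099-02-21 → 2098-07-18.
2098-07-18 is a Friday. SQLite's %W counts Mondays since the year started; the result is 28.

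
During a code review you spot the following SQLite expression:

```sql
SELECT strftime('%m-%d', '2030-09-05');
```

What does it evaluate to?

`%m-%d` extracts the month-day: 09-05.

09-05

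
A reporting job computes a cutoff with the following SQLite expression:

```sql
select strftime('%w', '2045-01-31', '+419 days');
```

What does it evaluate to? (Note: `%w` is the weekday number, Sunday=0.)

First apply '+419 days': 2045-01-31 → 2046-03-26.
2046-03-26 is a Monday; with Sunday=0 that is 1.

1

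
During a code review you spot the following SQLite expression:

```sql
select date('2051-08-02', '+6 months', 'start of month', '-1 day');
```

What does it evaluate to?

Adding +6 months to 2051-08-02 gives 2052-02-02.
`start of month` rewinds 2052-02-02 to 2052-02-01.
Going back 1 day from 2052-02-01 reaches 2052-01-31 (last day of January, 31 days).

2052-01-31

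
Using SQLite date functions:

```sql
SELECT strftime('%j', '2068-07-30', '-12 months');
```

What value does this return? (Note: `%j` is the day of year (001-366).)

211

First apply '-12 months': 2068-07-30 → 2067-07-30.
Day-of-year for 2067-07-30: days since 2067-01-01 inclusive = 211, zero-padded to 211.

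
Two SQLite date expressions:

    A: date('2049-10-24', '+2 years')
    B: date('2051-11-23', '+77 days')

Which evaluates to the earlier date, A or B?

A = 2051-10-24.
B = 2052-02-08.
A is earlier.

A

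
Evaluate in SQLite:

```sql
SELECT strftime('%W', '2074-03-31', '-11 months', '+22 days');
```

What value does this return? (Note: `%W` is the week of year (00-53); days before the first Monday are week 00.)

First apply '-11 months', '+22 days': 2074-03-31 → 2073-05-23.
2073-05-23 is a Tuesday. SQLite's %W counts Mondays since the year started; the result is 21.

21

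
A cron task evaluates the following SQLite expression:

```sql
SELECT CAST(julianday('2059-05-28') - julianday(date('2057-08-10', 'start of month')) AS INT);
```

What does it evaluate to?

`start of month` rewinds 2057-08-10 to 2057-08-01.
30 days remain in August 2057 after the 1st (31 − 1).
Full months from September 2057 through April 2059 contribute their day counts.
Then 28 days into May 2059.
Total: 30 + 30 + 31 + 30 + 31 + 31 + 28 + 31 + 30 + 31 + 30 + 31 + 31 + 30 + 31 + 30 + 31 + 31 + 28 + 31 + 30 + 28 = 665.

665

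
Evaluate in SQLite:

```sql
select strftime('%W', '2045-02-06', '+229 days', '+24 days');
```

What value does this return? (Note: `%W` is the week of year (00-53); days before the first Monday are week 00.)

First apply '+229 days', '+24 days': 2045-02-06 → 2045-10-17.
2045-10-17 is a Tuesday. SQLite's %W counts Mondays since the year started; the result is 42.

42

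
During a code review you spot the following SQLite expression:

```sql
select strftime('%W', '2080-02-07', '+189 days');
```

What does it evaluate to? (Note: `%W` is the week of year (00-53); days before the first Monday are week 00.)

First apply '+189 days': 2080-02-07 → 2080-08-14.
2080-08-14 is a Wednesday. SQLite's %W counts Mondays since the year started; the result is 33.

33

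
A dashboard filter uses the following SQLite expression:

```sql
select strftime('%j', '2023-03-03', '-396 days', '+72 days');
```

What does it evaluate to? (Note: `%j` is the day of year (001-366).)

103

First apply '-396 days', '+72 days': 2023-03-03 → 2022-04-13.
Day-of-year for 2022-04-13: days since 2022-01-01 inclusive = 103, zero-padded to 103.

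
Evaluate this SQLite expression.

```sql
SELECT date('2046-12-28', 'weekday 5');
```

`weekday 5` advances to the next Friday; 2046-12-28 is already a Friday, so it stays at 2046-12-28.

2046-12-28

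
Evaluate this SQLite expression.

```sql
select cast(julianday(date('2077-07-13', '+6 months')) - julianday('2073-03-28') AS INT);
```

Adding +6 months to 2077-07-13 gives 2078-01-13.
3 days remain in March 2073 after the 28th (31 − 28).
Full months from April 2073 through December 2077 contribute their day counts.
Then 13 days into January 2078.
Total: 3 + 30 + 31 + 30 + 31 + 31 + 30 + 31 + 30 + 31 + 31 + 28 + 31 + 30 + 31 + 30 + 31 + 31 + 30 + 31 + 30 + 31 + 31 + 28 + 31 + 30 + 31 + 30 + 31 + 31 + 30 + 31 + 30 + 31 + 31 + 29 + 31 + 30 + 31 + 30 + 31 + 31 + 30 + 31 + 30 + 31 + 31 + 28 + 31 + 30 + 31 + 30 + 31 + 31 + 30 + 31 + 30 + 31 + 13 = 1752.

1752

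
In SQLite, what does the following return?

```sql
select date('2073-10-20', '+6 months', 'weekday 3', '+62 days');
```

2074-06-26

Adding +6 months to 2073-10-20 gives 2074-04-20.
`weekday 3` advances to the next Wednesday; 2074-04-20 is a Friday, so it moves forward to 2074-04-25.
Applying '+62 days' to 2074-04-25: counting 62 days forward gives 2074-06-26.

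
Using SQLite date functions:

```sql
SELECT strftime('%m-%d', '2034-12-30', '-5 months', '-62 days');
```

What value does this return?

First apply '-5 months', '-62 days': 2034-12-30 → 2034-05-29.
`%m-%d` extracts the month-day: 05-29.

05-29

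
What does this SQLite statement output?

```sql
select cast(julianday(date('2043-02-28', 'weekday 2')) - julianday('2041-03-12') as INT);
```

721

`weekday 2` advances to the next Tuesday; 2043-02-28 is a Saturday, so it moves forward to 2043-03-03.
19 days remain in March 2041 after the 12th (31 − 12).
Full months from April 2041 through February 2043 contribute their day counts.
Then 3 days into March 2043.
Total: 19 + 30 + 31 + 30 + 31 + 31 + 30 + 31 + 30 + 31 + 31 + 28 + 31 + 30 + 31 + 30 + 31 + 31 + 30 + 31 + 30 + 31 + 31 + 28 + 3 = 721.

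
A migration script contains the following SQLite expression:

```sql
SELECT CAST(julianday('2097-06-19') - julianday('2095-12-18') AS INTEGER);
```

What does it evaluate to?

13 days remain in December 2095 after the 18th (31 − 18).
Full months from January 2096 through May 2097 contribute their day counts.
Then 19 days into June 2097.
Total: 13 + 31 + 29 + 31 + 30 + 31 + 30 + 31 + 31 + 30 + 31 + 30 + 31 + 31 + 28 + 31 + 30 + 31 + 19 = 549.

549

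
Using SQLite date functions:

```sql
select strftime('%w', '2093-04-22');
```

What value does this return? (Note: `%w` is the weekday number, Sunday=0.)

3

2093-04-22 is a Wednesday; with Sunday=0 that is 3.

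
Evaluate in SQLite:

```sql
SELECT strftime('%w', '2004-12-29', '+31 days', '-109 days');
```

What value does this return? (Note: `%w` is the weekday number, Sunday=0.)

2

First apply '+31 days', '-109 days': 2004-12-29 → 2004-10-12.
2004-10-12 is a Tuesday; with Sunday=0 that is 2.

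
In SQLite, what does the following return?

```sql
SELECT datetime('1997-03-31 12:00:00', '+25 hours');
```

1997-04-01 13:00:00

+25 hours from 1997-03-31 12:00:00 is 1997-04-01 13:00:00 (crosses midnight).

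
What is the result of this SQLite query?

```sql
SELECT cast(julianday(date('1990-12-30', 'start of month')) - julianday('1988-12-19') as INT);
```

712

`start of month` rewinds 1990-12-30 to 1990-12-01.
12 days remain in December 1988 after the 19th (31 − 19).
Full months from January 1989 through November 1990 contribute their day counts.
Then 1 day into December 1990.
Total: 12 + 31 + 28 + 31 + 30 + 31 + 30 + 31 + 31 + 30 + 31 + 30 + 31 + 31 + 28 + 31 + 30 + 31 + 30 + 31 + 31 + 30 + 31 + 30 + 1 = 712.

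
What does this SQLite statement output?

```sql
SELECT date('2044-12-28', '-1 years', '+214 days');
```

2044-07-29

Adding -1 year to 2044-12-28 gives 2043-12-28.
Applying '+214 days' to 2043-12-28: counting 214 days forward gives 2044-07-29.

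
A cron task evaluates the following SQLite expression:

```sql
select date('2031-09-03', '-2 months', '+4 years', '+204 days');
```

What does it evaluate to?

2036-01-23

Adding -2 months to 2031-09-03 gives 2031-07-03.
Adding +4 years to 2031-07-03 gives 2035-07-03.
Applying '+204 days' to 2035-07-03: counting 204 days forward gives 2036-01-23.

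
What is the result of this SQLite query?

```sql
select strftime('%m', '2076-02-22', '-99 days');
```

First apply '-99 days': 2076-02-22 → 2075-11-15.
`%m` extracts the 2-digit month (01-12): 11.

11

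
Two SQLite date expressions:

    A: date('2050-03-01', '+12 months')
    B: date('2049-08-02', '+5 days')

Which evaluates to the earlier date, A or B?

A = 2051-03-01.
B = 2049-08-07.
B is earlier.

B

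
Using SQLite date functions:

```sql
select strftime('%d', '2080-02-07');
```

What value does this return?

`%d` extracts the 2-digit day of month: 07.

07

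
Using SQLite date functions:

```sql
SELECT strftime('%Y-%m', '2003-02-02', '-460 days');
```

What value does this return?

2001-10

First apply '-460 days': 2003-02-02 → 2001-10-30.
`%Y-%m` extracts the year-month: 2001-10.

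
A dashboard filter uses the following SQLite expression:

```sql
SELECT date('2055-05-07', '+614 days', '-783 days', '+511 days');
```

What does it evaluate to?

Applying '+614 days' to 2055-05-07: counting 614 days forward gives 2057-01-10.
Applying '-783 days' to 2057-01-10: counting 783 days back gives 2054-11-19.
Applying '+511 days' to 2054-11-19: counting 511 days forward gives 2056-04-13.

2056-04-13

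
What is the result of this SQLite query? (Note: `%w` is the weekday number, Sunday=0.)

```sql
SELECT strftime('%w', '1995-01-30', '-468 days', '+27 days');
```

1

First apply '-468 days', '+27 days': 1995-01-30 → 1993-11-15.
1993-11-15 is a Monday; with Sunday=0 that is 1.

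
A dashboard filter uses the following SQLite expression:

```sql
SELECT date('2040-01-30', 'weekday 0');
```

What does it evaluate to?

2040-02-05

`weekday 0` advances to the next Sunday; 2040-01-30 is a Monday, so it moves forward to 2040-02-05.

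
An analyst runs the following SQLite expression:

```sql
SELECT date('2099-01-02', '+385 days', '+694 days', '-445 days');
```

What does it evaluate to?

2100-09-28

Applying '+385 days' to 2099-01-02: counting 385 days forward gives 2100-01-22.
Applying '+694 days' to 2100-01-22: counting 694 days forward gives 2101-12-17.
Applying '-445 days' to 2101-12-17: counting 445 days back gives 2100-09-28.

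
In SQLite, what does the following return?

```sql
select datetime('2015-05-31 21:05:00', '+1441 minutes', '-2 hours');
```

1441 minutes = 24h 1m; +1441 minutes from 2015-05-31 21:05:00 is 2015-06-01 21:06:00 (crosses midnight).
-2 hours from 2015-06-01 21:06:00 is 2015-06-01 19:06:00.

2015-06-01 19:06:00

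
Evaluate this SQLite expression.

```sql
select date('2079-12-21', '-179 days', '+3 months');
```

Applying '-179 days' to 2079-12-21: counting 179 days back gives 2079-06-25.
Adding +3 months to 2079-06-25 gives 2079-09-25.

2079-09-25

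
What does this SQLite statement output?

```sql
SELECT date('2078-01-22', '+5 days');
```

Advancing 5 more days within January lands on 2078-01-27.

2078-01-27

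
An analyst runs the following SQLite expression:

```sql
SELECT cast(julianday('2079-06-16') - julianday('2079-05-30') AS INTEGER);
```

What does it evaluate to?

17

1 day remains in May 2079 after the 30th (31 − 30).
Then 16 days into June 2079.
Total: 1 + 16 = 17.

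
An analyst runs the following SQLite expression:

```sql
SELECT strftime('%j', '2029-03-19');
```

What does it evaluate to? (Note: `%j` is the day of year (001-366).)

078

Day-of-year for 2029-03-19: days since 2029-01-01 inclusive = 78, zero-padded to 078.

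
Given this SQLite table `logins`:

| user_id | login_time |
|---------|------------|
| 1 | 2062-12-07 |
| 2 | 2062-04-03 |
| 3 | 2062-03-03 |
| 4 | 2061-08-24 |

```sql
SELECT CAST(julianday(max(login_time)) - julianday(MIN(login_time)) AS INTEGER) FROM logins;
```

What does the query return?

MIN = 2061-08-24, MAX = 2062-12-07.
7 days remain in August 2061 after the 24th (31 − 24).
Full months from September 2061 through November 2062 contribute their day counts.
Then 7 days into December 2062.
Total: 7 + 30 + 31 + 30 + 31 + 31 + 28 + 31 + 30 + 31 + 30 + 31 + 31 + 30 + 31 + 30 + 7 = 470.

470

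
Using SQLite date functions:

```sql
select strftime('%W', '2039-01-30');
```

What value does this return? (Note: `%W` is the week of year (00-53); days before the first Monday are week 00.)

04

2039-01-30 is a Sunday. SQLite's %W counts Mondays since the year started; the result is 04.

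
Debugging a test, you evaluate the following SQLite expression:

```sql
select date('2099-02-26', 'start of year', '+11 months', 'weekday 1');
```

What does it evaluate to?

2099-12-07

`start of year` rewinds 2099-02-26 to 2099-01-01.
Adding +11 months to 2099-01-01 gives 2099-12-01.
`weekday 1` advances to the next Monday; 2099-12-01 is a Tuesday, so it moves forward to 2099-12-07.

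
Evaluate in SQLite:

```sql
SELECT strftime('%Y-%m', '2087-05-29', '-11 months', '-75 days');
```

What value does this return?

2086-04

First apply '-11 months', '-75 days': 2087-05-29 → 2086-04-15.
`%Y-%m` extracts the year-month: 2086-04.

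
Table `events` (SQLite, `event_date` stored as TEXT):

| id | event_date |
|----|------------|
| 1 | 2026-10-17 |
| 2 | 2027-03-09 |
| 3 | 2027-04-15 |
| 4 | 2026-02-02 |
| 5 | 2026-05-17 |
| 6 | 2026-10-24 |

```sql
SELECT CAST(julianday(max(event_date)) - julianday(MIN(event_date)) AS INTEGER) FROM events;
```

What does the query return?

437

MIN = 2026-02-02, MAX = 2027-04-15.
26 days remain in February 2026 after the 2nd (28 − 2).
Full months from March 2026 through March 2027 contribute their day counts.
Then 15 days into April 2027.
Total: 26 + 31 + 30 + 31 + 30 + 31 + 31 + 30 + 31 + 30 + 31 + 31 + 28 + 31 + 15 = 437.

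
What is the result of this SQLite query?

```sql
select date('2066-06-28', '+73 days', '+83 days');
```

Applying '+73 days' to 2066-06-28: counting 73 days forward gives 2066-09-09.
Applying '+83 days' to 2066-09-09: counting 83 days forward gives 2066-12-01.

2066-12-01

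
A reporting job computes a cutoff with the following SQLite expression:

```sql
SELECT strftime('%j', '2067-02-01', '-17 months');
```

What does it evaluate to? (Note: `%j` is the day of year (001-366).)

First apply '-17 months': 2067-02-01 → 2065-09-01.
Day-of-year for 2065-09-01: days since 2065-01-01 inclusive = 244, zero-padded to 244.

244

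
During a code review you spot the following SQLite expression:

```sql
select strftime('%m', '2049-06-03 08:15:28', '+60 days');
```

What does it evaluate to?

First apply '+60 days': 2049-06-03 08:15:28 → 2049-08-02 08:15:28.
`%m` extracts the 2-digit month (01-12): 08.

08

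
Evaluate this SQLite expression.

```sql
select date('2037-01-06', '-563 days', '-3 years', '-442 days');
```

Applying '-563 days' to 2037-01-06: counting 563 days back gives 2035-06-23.
Adding -3 years to 2035-06-23 gives 2032-06-23.
Applying '-442 days' to 2032-06-23: counting 442 days back gives 2031-04-08.

2031-04-08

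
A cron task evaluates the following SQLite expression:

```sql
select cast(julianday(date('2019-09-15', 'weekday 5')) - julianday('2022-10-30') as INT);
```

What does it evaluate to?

`weekday 5` advances to the next Friday; 2019-09-15 is a Sunday, so it moves forward to 2019-09-20.
10 days remain in September 2019 after the 20th (30 − 20).
Full months from October 2019 through September 2022 contribute their day counts.
Then 30 days into October 2022.
Total: 10 + 31 + 30 + 31 + 31 + 29 + 31 + 30 + 31 + 30 + 31 + 31 + 30 + 31 + 30 + 31 + 31 + 28 + 31 + 30 + 31 + 30 + 31 + 31 + 30 + 31 + 30 + 31 + 31 + 28 + 31 + 30 + 31 + 30 + 31 + 31 + 30 + 30 = 1136.
The subtraction is earlier − later, so the result is −1136 → -1136.

-1136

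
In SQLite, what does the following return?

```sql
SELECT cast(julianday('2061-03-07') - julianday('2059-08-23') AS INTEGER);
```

8 days remain in August 2059 after the 23rd (31 − 23).
Full months from September 2059 through February 2061 contribute their day counts.
Then 7 days into March 2061.
Total: 8 + 30 + 31 + 30 + 31 + 31 + 29 + 31 + 30 + 31 + 30 + 31 + 31 + 30 + 31 + 30 + 31 + 31 + 28 + 7 = 562.

562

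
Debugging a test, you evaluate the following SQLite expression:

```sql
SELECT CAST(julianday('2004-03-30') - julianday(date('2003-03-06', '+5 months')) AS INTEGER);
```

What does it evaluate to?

237

Adding +5 months to 2003-03-06 gives 2003-08-06.
25 days remain in August 2003 after the 6th (31 − 6).
Full months from September 2003 through February 2004 contribute their day counts.
Then 30 days into March 2004.
Total: 25 + 30 + 31 + 30 + 31 + 31 + 29 + 30 = 237.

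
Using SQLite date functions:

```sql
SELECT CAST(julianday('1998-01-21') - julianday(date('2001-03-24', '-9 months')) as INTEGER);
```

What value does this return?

Adding -9 months to 2001-03-24 gives 2000-06-24.
10 days remain in January 1998 after the 21st (31 − 21).
Full months from February 1998 through May 2000 contribute their day counts.
Then 24 days into June 2000.
Total: 10 + 28 + 31 + 30 + 31 + 30 + 31 + 31 + 30 + 31 + 30 + 31 + 31 + 28 + 31 + 30 + 31 + 30 + 31 + 31 + 30 + 31 + 30 + 31 + 31 + 29 + 31 + 30 + 31 + 24 = 885.
The subtraction is earlier − later, so the result is −885 → -885.

-885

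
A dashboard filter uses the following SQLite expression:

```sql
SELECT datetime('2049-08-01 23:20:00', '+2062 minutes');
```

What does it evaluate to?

2049-08-03 09:42:00

2062 minutes = 34h 22m; +2062 minutes from 2049-08-01 23:20:00 is 2049-08-03 09:42:00 (crosses midnight).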